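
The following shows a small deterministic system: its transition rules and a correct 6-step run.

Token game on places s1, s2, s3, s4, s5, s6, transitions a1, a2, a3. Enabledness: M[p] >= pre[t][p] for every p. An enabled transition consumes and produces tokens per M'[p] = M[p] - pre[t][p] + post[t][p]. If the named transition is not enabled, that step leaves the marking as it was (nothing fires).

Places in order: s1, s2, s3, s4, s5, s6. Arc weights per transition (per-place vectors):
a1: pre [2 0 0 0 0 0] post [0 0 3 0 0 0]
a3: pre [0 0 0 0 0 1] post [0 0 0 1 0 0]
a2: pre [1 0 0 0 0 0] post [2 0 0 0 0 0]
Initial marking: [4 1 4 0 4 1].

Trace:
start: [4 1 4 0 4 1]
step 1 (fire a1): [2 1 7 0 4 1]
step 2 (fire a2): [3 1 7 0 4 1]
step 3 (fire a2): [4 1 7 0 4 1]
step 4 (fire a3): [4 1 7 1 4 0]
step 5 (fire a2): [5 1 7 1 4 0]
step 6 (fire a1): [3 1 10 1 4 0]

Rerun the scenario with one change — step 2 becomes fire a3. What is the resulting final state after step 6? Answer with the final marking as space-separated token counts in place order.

(re-executing from step 2 with the substitution; state before step 2: [2 1 7 0 4 1])
step 2 (fire a3): [2 1 7 1 4 0]
step 3 (fire a2): [3 1 7 1 4 0]
step 4 (fire a3): [3 1 7 1 4 0]
step 5 (fire a2): [4 1 7 1 4 0]
step 6 (fire a1): [2 1 10 1 4 0]

2 1 10 1 4 0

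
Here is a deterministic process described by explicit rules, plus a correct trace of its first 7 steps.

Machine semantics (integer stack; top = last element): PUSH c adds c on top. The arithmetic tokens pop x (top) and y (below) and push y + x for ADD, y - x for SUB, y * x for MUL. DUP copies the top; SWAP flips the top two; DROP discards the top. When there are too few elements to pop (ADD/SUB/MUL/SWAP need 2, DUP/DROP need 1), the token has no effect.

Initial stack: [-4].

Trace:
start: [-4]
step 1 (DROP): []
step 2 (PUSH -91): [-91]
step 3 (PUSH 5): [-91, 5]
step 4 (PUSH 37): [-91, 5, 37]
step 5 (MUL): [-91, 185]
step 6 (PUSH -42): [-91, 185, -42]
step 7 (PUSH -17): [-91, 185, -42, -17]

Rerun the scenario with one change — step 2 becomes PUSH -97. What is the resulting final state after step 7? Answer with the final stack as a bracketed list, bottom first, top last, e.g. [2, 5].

[-97, 185, -42, -17]

(re-executing from step 2 with the substitution; state before step 2: [])
step 2 (PUSH -97): [-97]
step 3 (PUSH 5): [-97, 5]
step 4 (PUSH 37): [-97, 5, 37]
step 5 (MUL): [-97, 185]
step 6 (PUSH -42): [-97, 185, -42]
step 7 (PUSH -17): [-97, 185, -42, -17]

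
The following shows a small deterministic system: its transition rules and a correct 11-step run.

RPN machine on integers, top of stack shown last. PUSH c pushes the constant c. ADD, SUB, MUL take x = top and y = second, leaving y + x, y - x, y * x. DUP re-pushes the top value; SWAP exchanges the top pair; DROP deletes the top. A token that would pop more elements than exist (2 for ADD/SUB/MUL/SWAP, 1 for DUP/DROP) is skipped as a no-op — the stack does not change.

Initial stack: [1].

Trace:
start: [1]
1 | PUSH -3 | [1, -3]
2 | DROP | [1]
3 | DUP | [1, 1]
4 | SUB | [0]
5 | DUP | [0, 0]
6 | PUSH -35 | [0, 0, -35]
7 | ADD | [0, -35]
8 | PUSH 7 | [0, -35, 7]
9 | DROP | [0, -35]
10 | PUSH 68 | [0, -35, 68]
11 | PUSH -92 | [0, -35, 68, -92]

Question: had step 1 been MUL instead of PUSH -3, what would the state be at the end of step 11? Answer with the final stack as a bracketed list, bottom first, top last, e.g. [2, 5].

[-35, 68, -92]

(re-executing from step 1 with the substitution; state before step 1: [1])
1 | MUL | [1]
2 | DROP | []
3 | DUP | []
4 | SUB | []
5 | DUP | []
6 | PUSH -35 | [-35]
7 | ADD | [-35]
8 | PUSH 7 | [-35, 7]
9 | DROP | [-35]
10 | PUSH 68 | [-35, 68]
11 | PUSH -92 | [-35, 68, -92]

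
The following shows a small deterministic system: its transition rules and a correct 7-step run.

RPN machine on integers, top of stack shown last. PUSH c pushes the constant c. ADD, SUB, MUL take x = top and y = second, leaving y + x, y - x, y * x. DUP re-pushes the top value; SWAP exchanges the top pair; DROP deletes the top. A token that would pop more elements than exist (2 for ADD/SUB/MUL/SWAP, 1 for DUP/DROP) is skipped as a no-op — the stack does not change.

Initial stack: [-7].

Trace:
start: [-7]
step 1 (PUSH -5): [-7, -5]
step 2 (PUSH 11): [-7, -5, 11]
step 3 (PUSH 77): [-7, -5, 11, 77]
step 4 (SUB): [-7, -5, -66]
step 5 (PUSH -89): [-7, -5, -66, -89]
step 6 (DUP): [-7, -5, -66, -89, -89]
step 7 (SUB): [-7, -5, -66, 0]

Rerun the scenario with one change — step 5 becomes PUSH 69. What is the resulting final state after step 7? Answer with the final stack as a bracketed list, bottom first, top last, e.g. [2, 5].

(re-executing from step 5 with the substitution; state before step 5: [-7, -5, -66])
step 5 (PUSH 69): [-7, -5, -66, 69]
step 6 (DUP): [-7, -5, -66, 69, 69]
step 7 (SUB): [-7, -5, -66, 0]

[-7, -5, -66, 0]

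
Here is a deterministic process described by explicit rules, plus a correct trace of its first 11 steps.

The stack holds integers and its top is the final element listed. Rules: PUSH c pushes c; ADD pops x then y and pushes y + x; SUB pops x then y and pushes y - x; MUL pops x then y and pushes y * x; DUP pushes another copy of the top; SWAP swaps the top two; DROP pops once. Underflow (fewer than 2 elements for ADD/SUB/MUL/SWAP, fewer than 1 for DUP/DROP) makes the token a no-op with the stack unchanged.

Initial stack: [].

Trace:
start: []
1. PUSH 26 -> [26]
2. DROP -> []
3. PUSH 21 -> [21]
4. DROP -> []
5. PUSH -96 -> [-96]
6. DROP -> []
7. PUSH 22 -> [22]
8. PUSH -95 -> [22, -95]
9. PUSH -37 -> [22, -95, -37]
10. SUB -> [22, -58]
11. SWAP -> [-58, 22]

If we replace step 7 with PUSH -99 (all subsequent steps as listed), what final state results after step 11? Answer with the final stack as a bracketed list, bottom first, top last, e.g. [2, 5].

[-58, -99]

(re-executing from step 7 with the substitution; state before step 7: [])
7. PUSH -99 -> [-99]
8. PUSH -95 -> [-99, -95]
9. PUSH -37 -> [-99, -95, -37]
10. SUB -> [-99, -58]
11. SWAP -> [-58, -99]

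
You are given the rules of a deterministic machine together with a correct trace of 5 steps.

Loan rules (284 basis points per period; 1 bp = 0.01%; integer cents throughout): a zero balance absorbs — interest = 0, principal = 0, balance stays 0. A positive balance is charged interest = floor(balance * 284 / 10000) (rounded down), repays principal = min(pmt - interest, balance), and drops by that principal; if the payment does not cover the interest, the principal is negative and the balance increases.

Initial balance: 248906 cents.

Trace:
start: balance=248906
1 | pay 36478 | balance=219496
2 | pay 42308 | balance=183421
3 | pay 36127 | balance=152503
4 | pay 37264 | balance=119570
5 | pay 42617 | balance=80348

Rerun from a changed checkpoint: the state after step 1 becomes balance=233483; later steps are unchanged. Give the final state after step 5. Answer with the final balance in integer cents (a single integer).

95992

state after step 1 := balance=233483
2 | pay 42308 | balance=197805
3 | pay 36127 | balance=167295
4 | pay 37264 | balance=134782
5 | pay 42617 | balance=95992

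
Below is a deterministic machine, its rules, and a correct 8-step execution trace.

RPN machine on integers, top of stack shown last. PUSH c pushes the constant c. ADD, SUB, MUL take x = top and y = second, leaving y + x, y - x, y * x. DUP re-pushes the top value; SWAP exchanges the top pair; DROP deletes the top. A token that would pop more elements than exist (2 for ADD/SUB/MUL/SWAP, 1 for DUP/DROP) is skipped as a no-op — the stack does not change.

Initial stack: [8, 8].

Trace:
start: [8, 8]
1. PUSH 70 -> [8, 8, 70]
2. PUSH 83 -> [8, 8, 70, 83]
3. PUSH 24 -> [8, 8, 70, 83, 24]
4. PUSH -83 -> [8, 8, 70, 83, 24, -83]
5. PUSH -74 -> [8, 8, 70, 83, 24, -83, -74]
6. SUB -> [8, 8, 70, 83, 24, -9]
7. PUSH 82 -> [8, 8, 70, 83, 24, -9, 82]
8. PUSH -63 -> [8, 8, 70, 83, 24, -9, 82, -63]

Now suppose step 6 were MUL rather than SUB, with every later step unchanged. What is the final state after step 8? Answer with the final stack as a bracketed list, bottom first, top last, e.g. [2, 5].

[8, 8, 70, 83, 24, 6142, 82, -63]

(re-executing from step 6 with the substitution; state before step 6: [8, 8, 70, 83, 24, -83, -74])
6. MUL -> [8, 8, 70, 83, 24, 6142]
7. PUSH 82 -> [8, 8, 70, 83, 24, 6142, 82]
8. PUSH -63 -> [8, 8, 70, 83, 24, 6142, 82, -63]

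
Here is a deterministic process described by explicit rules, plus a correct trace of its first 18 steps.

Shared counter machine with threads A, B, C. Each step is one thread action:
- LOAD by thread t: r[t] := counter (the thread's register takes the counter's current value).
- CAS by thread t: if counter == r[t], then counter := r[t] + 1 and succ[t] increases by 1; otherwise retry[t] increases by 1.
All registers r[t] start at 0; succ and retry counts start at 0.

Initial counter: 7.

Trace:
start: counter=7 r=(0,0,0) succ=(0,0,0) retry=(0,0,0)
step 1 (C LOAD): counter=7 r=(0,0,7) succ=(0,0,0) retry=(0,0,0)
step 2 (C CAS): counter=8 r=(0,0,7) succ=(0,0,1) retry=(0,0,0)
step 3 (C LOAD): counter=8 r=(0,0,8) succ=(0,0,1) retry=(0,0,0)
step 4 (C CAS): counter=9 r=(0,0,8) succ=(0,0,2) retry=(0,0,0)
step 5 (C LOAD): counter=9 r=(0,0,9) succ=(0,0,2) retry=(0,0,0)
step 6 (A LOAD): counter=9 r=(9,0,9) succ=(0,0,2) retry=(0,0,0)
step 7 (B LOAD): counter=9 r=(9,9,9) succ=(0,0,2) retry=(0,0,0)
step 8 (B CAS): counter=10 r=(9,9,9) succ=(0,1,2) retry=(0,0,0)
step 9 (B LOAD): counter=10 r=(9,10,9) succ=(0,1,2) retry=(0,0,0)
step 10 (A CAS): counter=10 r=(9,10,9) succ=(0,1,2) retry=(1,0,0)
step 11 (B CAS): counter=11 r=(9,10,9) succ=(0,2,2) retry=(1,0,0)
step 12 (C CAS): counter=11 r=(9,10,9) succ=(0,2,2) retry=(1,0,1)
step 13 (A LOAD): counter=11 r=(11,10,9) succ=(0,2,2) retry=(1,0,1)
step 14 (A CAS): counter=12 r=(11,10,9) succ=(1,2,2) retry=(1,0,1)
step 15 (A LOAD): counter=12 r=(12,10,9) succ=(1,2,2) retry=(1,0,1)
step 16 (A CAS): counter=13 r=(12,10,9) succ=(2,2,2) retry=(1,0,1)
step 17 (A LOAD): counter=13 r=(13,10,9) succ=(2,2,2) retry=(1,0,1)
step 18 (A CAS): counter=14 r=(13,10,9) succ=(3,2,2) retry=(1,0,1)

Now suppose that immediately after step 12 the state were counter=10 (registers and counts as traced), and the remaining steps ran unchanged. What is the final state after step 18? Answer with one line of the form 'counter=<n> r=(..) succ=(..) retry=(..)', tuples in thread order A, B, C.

state after step 12 := counter=10 r=(9,10,9) succ=(0,2,2) retry=(1,0,1)
step 13 (A LOAD): counter=10 r=(10,10,9) succ=(0,2,2) retry=(1,0,1)
step 14 (A CAS): counter=11 r=(10,10,9) succ=(1,2,2) retry=(1,0,1)
step 15 (A LOAD): counter=11 r=(11,10,9) succ=(1,2,2) retry=(1,0,1)
step 16 (A CAS): counter=12 r=(11,10,9) succ=(2,2,2) retry=(1,0,1)
step 17 (A LOAD): counter=12 r=(12,10,9) succ=(2,2,2) retry=(1,0,1)
step 18 (A CAS): counter=13 r=(12,10,9) succ=(3,2,2) retry=(1,0,1)

counter=13 r=(12,10,9) succ=(3,2,2) retry=(1,0,1)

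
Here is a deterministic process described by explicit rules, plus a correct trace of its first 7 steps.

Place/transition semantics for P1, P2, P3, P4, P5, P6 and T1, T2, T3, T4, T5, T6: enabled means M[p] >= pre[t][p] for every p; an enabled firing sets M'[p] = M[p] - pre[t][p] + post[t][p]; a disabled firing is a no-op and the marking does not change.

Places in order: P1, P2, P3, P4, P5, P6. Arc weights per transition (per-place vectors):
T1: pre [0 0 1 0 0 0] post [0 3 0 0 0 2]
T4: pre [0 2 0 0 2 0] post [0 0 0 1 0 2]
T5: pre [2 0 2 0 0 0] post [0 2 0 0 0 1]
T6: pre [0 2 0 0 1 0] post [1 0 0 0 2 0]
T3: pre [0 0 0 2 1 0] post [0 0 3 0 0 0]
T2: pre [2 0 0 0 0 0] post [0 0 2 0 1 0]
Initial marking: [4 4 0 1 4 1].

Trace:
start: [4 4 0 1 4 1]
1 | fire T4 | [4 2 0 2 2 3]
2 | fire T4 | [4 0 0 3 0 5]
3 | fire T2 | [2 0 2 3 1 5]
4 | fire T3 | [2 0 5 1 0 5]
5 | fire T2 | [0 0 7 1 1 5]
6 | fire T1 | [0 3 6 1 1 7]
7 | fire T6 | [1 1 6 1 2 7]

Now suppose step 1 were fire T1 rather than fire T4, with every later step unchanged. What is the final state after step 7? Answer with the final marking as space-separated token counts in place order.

(re-executing from step 1 with the substitution; state before step 1: [4 4 0 1 4 1])
1 | fire T1 | [4 4 0 1 4 1]
2 | fire T4 | [4 2 0 2 2 3]
3 | fire T2 | [2 2 2 2 3 3]
4 | fire T3 | [2 2 5 0 2 3]
5 | fire T2 | [0 2 7 0 3 3]
6 | fire T1 | [0 5 6 0 3 5]
7 | fire T6 | [1 3 6 0 4 5]

1 3 6 0 4 5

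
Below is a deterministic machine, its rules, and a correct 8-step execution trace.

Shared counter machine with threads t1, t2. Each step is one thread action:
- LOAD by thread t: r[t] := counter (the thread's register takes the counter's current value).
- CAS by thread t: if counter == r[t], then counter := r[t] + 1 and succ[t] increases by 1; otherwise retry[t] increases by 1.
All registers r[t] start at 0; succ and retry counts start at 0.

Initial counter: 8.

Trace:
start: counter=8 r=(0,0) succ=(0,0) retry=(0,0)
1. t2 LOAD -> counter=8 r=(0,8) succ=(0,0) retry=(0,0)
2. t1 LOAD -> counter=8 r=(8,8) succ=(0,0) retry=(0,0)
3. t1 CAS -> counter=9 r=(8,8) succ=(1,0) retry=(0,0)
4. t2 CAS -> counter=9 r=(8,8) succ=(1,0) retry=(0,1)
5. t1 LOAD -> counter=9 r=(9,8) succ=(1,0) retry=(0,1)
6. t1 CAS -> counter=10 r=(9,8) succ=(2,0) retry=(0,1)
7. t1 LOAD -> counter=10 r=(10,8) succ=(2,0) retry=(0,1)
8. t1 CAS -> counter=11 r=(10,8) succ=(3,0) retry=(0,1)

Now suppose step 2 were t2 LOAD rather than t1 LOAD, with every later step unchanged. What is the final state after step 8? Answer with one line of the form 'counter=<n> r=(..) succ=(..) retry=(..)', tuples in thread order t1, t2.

counter=11 r=(10,8) succ=(2,1) retry=(1,0)

(re-executing from step 2 with the substitution; state before step 2: counter=8 r=(0,8) succ=(0,0) retry=(0,0))
2. t2 LOAD -> counter=8 r=(0,8) succ=(0,0) retry=(0,0)
3. t1 CAS -> counter=8 r=(0,8) succ=(0,0) retry=(1,0)
4. t2 CAS -> counter=9 r=(0,8) succ=(0,1) retry=(1,0)
5. t1 LOAD -> counter=9 r=(9,8) succ=(0,1) retry=(1,0)
6. t1 CAS -> counter=10 r=(9,8) succ=(1,1) retry=(1,0)
7. t1 LOAD -> counter=10 r=(10,8) succ=(1,1) retry=(1,0)
8. t1 CAS -> counter=11 r=(10,8) succ=(2,1) retry=(1,0)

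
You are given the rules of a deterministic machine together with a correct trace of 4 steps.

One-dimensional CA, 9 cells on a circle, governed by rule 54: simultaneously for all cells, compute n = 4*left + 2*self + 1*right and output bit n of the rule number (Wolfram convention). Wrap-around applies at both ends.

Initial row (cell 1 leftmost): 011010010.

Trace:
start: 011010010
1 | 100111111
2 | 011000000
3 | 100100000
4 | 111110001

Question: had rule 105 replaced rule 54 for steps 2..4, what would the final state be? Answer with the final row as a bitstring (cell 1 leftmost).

(re-executing steps 2..4 under rule 105; state before step 2: 100111111)
2 | 100100000
3 | 000001110
4 | 111101010

111101010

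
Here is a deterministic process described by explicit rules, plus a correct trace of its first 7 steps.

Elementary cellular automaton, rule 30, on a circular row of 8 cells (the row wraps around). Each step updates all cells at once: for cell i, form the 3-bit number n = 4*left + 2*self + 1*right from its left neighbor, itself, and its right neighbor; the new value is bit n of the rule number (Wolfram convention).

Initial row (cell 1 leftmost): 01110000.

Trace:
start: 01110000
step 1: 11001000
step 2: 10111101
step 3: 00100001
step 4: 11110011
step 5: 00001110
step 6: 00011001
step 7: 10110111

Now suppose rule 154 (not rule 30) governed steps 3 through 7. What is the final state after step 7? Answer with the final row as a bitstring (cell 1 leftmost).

(re-executing steps 3..7 under rule 154; state before step 3: 10111101)
step 3: 00111001
step 4: 11110110
step 5: 11100100
step 6: 11011011
step 7: 10010011

10010011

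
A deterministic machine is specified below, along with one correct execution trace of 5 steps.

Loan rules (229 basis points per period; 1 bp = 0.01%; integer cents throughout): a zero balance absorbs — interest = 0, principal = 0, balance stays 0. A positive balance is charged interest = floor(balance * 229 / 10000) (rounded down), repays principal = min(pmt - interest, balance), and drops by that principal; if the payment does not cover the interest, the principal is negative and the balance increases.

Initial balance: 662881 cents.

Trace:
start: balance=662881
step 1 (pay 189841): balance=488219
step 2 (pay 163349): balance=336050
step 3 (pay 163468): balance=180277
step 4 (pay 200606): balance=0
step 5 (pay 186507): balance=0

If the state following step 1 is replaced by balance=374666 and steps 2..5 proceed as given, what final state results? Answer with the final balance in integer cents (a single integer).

state after step 1 := balance=374666
step 2 (pay 163349): balance=219896
step 3 (pay 163468): balance=61463
step 4 (pay 200606): balance=0
step 5 (pay 186507): balance=0

0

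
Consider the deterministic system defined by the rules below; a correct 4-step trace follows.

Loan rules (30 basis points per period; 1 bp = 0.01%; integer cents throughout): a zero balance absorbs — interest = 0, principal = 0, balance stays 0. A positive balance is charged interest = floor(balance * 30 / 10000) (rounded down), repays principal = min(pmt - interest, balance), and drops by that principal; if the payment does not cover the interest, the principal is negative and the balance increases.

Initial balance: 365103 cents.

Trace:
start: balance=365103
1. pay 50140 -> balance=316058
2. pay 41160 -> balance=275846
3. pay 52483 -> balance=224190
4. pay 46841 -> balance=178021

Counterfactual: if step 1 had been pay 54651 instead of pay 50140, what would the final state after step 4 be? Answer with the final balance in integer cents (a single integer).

(re-executing from step 1 with the substitution; state before step 1: balance=365103)
1. pay 54651 -> balance=311547
2. pay 41160 -> balance=271321
3. pay 52483 -> balance=219651
4. pay 46841 -> balance=173468

173468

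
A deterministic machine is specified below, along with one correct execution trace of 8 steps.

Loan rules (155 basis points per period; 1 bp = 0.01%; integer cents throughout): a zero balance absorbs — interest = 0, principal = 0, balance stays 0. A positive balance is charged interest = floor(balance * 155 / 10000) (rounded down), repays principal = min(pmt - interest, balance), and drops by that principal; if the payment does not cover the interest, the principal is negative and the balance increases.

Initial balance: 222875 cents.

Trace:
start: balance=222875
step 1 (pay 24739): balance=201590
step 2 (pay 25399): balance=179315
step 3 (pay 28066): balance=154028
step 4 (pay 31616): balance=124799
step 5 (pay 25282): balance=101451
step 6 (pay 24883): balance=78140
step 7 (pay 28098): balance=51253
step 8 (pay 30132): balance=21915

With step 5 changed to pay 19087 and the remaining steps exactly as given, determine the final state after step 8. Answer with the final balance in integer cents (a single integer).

(re-executing from step 5 with the substitution; state before step 5: balance=124799)
step 5 (pay 19087): balance=107646
step 6 (pay 24883): balance=84431
step 7 (pay 28098): balance=57641
step 8 (pay 30132): balance=28402

28402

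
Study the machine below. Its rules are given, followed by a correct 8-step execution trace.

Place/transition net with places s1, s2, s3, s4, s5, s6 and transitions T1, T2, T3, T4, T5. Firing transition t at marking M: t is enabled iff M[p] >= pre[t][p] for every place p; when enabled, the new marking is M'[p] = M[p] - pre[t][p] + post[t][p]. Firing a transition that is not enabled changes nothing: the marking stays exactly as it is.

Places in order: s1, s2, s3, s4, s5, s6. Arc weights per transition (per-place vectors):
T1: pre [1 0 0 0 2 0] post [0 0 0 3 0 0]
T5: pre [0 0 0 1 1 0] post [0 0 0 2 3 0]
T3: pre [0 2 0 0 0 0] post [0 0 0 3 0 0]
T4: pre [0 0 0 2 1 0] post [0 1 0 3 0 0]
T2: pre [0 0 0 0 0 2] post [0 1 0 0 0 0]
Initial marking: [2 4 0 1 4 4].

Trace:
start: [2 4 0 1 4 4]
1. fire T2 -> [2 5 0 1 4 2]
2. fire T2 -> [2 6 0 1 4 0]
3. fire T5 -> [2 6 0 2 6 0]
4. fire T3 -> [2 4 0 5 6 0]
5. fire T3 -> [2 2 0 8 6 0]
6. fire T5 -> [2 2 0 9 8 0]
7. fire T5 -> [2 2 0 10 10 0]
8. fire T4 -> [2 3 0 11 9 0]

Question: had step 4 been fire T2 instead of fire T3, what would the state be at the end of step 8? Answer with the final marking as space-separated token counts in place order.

(re-executing from step 4 with the substitution; state before step 4: [2 6 0 2 6 0])
4. fire T2 -> [2 6 0 2 6 0]
5. fire T3 -> [2 4 0 5 6 0]
6. fire T5 -> [2 4 0 6 8 0]
7. fire T5 -> [2 4 0 7 10 0]
8. fire T4 -> [2 5 0 8 9 0]

2 5 0 8 9 0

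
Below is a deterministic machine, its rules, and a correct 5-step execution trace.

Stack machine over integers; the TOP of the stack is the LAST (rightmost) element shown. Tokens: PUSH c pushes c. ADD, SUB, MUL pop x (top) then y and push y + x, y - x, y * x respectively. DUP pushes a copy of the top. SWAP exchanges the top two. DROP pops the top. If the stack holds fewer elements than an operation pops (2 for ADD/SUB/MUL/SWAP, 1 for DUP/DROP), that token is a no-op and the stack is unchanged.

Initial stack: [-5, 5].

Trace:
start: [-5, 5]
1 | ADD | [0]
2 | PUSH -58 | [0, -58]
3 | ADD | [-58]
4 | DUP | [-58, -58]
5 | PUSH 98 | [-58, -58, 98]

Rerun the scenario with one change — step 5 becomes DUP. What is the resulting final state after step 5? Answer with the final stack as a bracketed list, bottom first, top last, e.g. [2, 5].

[-58, -58, -58]

(re-executing from step 5 with the substitution; state before step 5: [-58, -58])
5 | DUP | [-58, -58, -58]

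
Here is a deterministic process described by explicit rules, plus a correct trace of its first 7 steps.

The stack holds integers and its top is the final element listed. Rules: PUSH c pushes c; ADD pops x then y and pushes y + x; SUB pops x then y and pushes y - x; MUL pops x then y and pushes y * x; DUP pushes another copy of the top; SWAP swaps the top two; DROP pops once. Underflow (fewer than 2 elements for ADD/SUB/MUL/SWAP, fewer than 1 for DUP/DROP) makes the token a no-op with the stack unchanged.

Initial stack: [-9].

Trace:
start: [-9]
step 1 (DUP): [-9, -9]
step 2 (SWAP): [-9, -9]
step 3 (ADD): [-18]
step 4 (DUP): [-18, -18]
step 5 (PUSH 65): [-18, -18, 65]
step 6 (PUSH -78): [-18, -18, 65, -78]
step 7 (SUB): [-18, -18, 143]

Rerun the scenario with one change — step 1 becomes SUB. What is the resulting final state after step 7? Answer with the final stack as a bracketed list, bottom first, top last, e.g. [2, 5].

[-9, -9, 143]

(re-executing from step 1 with the substitution; state before step 1: [-9])
step 1 (SUB): [-9]
step 2 (SWAP): [-9]
step 3 (ADD): [-9]
step 4 (DUP): [-9, -9]
step 5 (PUSH 65): [-9, -9, 65]
step 6 (PUSH -78): [-9, -9, 65, -78]
step 7 (SUB): [-9, -9, 143]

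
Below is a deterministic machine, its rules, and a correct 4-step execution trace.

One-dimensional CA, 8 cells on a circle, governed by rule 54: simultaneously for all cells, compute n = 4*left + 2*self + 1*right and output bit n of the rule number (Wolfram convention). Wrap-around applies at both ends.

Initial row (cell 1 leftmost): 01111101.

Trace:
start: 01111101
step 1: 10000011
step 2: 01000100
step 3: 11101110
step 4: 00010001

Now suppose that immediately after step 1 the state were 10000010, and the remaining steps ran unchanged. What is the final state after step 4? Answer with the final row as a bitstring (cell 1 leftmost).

state after step 1 := 10000010
step 2: 11000111
step 3: 00101000
step 4: 01111100

01111100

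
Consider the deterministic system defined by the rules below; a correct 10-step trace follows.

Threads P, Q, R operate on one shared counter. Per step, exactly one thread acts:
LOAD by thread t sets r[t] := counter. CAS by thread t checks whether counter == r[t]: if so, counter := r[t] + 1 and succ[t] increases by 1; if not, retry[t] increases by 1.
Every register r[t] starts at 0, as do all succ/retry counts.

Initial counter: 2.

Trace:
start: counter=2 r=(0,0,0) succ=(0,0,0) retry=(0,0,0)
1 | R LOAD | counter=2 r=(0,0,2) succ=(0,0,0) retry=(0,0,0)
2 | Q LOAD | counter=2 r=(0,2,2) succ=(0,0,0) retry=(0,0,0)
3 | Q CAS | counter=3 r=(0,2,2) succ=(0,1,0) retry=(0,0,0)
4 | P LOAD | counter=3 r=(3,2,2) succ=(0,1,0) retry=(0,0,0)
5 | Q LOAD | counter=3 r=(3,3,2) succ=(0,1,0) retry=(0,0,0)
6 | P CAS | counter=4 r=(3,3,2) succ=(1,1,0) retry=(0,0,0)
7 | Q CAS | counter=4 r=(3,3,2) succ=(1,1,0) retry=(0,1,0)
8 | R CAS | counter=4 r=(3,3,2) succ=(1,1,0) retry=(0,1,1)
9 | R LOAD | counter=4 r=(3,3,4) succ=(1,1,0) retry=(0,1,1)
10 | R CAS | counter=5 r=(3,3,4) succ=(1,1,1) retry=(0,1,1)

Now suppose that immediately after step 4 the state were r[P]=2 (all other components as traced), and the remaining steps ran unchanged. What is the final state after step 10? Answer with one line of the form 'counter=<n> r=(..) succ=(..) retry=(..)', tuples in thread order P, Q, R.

counter=5 r=(2,3,4) succ=(0,2,1) retry=(1,0,1)

state after step 4 := counter=3 r=(2,2,2) succ=(0,1,0) retry=(0,0,0)
5 | Q LOAD | counter=3 r=(2,3,2) succ=(0,1,0) retry=(0,0,0)
6 | P CAS | counter=3 r=(2,3,2) succ=(0,1,0) retry=(1,0,0)
7 | Q CAS | counter=4 r=(2,3,2) succ=(0,2,0) retry=(1,0,0)
8 | R CAS | counter=4 r=(2,3,2) succ=(0,2,0) retry=(1,0,1)
9 | R LOAD | counter=4 r=(2,3,4) succ=(0,2,0) retry=(1,0,1)
10 | R CAS | counter=5 r=(2,3,4) succ=(0,2,1) retry=(1,0,1)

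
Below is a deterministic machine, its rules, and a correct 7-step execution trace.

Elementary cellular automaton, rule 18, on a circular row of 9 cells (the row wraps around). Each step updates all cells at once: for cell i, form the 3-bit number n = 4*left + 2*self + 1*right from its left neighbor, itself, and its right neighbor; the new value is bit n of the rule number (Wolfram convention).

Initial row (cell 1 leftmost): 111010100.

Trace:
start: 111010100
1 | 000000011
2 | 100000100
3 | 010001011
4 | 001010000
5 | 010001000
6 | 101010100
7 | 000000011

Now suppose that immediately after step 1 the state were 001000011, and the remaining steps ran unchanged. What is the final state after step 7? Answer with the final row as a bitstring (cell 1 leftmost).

state after step 1 := 001000011
2 | 110100100
3 | 000011011
4 | 100100000
5 | 011010001
6 | 000001010
7 | 000010001

000010001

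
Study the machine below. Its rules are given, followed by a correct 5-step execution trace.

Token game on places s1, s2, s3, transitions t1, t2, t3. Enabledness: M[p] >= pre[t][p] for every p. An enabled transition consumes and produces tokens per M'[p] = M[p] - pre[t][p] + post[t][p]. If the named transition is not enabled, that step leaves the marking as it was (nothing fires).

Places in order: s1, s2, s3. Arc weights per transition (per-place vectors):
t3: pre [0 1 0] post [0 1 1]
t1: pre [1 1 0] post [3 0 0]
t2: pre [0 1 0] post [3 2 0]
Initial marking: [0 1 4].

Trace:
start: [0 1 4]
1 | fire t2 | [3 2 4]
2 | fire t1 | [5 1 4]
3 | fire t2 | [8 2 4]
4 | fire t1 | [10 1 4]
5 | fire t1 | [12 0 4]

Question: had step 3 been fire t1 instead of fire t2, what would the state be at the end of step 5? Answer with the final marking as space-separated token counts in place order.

7 0 4

(re-executing from step 3 with the substitution; state before step 3: [5 1 4])
3 | fire t1 | [7 0 4]
4 | fire t1 | [7 0 4]
5 | fire t1 | [7 0 4]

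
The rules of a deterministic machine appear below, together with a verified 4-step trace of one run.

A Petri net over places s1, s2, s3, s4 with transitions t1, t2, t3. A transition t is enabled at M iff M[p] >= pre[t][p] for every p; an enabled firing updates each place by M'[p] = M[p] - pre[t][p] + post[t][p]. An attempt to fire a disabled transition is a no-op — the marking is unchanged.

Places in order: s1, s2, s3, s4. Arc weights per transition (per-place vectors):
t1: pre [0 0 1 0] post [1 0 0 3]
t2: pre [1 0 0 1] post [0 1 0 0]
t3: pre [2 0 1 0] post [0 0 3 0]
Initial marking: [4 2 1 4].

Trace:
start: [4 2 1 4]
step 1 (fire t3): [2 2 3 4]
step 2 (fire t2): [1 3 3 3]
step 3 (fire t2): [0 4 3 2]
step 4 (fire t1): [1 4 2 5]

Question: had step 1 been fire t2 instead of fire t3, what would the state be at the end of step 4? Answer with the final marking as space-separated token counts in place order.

2 5 0 4

(re-executing from step 1 with the substitution; state before step 1: [4 2 1 4])
step 1 (fire t2): [3 3 1 3]
step 2 (fire t2): [2 4 1 2]
step 3 (fire t2): [1 5 1 1]
step 4 (fire t1): [2 5 0 4]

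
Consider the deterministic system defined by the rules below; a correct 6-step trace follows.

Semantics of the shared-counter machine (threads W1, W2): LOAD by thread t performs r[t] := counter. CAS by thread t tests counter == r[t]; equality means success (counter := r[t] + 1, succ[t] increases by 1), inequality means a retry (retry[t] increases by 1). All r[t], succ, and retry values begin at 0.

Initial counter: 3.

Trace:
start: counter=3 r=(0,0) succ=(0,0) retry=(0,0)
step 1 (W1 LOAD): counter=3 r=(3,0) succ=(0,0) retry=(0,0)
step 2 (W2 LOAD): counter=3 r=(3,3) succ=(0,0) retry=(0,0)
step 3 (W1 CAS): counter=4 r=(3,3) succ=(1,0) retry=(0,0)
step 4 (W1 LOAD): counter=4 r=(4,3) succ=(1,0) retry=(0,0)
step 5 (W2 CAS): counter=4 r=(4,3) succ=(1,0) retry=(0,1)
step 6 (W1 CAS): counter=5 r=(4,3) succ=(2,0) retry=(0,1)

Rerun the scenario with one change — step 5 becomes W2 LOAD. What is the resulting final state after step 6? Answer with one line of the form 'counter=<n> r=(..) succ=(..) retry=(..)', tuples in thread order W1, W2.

(re-executing from step 5 with the substitution; state before step 5: counter=4 r=(4,3) succ=(1,0) retry=(0,0))
step 5 (W2 LOAD): counter=4 r=(4,4) succ=(1,0) retry=(0,0)
step 6 (W1 CAS): counter=5 r=(4,4) succ=(2,0) retry=(0,0)

counter=5 r=(4,4) succ=(2,0) retry=(0,0)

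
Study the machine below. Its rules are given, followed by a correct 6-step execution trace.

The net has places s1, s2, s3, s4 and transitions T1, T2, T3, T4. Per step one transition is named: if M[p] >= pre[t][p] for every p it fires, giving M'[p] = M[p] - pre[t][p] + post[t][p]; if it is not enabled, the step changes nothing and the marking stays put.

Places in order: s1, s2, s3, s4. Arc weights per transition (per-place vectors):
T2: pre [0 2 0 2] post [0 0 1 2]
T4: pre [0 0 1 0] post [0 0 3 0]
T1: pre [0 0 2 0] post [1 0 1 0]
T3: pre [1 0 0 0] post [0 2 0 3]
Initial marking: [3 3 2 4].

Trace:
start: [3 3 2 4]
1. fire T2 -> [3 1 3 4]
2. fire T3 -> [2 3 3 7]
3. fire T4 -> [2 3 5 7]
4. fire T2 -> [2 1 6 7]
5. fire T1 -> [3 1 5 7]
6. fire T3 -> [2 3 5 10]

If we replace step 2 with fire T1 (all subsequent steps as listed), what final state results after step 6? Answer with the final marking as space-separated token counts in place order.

(re-executing from step 2 with the substitution; state before step 2: [3 1 3 4])
2. fire T1 -> [4 1 2 4]
3. fire T4 -> [4 1 4 4]
4. fire T2 -> [4 1 4 4]
5. fire T1 -> [5 1 3 4]
6. fire T3 -> [4 3 3 7]

4 3 3 7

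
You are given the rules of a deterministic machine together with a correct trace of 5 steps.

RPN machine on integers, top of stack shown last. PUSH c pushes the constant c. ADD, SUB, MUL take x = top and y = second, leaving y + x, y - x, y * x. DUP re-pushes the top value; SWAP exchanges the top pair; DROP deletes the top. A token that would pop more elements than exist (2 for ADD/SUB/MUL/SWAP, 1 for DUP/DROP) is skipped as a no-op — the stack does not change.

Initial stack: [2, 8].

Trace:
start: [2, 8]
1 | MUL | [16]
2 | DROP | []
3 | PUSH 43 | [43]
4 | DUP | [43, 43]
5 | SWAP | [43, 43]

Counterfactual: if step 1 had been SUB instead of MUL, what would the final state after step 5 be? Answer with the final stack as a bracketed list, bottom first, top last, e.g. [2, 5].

(re-executing from step 1 with the substitution; state before step 1: [2, 8])
1 | SUB | [-6]
2 | DROP | []
3 | PUSH 43 | [43]
4 | DUP | [43, 43]
5 | SWAP | [43, 43]

[43, 43]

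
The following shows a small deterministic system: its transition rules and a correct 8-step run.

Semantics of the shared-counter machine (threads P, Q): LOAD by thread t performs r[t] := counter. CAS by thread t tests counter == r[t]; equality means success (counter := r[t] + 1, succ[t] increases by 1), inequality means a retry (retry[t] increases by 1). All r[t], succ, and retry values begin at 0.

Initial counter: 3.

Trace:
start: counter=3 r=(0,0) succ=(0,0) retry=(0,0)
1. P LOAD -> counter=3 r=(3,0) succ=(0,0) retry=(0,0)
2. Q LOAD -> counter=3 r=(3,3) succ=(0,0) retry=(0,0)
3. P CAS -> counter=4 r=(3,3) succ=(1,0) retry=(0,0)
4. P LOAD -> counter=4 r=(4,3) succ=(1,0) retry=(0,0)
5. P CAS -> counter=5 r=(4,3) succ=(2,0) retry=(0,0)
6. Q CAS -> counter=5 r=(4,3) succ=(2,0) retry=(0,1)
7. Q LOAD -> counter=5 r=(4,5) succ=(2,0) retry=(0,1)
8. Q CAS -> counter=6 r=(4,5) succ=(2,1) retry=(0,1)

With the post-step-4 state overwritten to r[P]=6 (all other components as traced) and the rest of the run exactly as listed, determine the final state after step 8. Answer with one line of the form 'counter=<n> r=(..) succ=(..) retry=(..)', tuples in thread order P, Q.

counter=5 r=(6,4) succ=(1,1) retry=(1,1)

state after step 4 := counter=4 r=(6,3) succ=(1,0) retry=(0,0)
5. P CAS -> counter=4 r=(6,3) succ=(1,0) retry=(1,0)
6. Q CAS -> counter=4 r=(6,3) succ=(1,0) retry=(1,1)
7. Q LOAD -> counter=4 r=(6,4) succ=(1,0) retry=(1,1)
8. Q CAS -> counter=5 r=(6,4) succ=(1,1) retry=(1,1)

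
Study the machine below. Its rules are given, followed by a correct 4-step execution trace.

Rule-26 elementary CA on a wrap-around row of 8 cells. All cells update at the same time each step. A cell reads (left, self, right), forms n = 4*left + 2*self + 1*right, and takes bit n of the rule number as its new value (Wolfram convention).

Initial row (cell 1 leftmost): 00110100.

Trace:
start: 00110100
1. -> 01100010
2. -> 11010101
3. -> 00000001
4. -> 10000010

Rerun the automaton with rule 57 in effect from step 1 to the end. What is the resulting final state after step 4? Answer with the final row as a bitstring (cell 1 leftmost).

(re-executing steps 1..4 under rule 57; state before step 1: 00110100)
1. -> 10101011
2. -> 01010110
3. -> 00101101
4. -> 10011010

10011010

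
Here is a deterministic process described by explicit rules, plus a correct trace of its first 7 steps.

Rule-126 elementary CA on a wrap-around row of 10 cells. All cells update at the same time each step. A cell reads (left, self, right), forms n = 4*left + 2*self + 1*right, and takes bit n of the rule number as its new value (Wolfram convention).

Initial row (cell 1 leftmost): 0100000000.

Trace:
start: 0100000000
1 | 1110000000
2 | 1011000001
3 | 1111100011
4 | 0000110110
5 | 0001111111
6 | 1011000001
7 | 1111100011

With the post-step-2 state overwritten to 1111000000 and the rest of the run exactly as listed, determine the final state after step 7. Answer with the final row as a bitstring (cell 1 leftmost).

state after step 2 := 1111000000
3 | 1001100001
4 | 1111110011
5 | 0000011110
6 | 0000110011
7 | 1001111111

1001111111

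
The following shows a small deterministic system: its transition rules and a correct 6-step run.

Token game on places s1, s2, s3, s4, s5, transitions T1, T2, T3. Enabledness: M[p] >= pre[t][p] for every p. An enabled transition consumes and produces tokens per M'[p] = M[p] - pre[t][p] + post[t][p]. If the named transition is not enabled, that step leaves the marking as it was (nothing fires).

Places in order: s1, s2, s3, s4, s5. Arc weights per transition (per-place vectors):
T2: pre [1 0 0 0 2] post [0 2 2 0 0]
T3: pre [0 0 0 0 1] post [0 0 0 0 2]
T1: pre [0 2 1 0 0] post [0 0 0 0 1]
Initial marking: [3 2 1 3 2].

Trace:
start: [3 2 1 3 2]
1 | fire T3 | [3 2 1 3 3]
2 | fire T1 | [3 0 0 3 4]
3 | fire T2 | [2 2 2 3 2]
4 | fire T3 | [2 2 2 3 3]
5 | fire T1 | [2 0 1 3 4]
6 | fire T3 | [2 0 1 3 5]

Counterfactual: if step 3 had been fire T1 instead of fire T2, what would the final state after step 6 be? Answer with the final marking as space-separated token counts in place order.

(re-executing from step 3 with the substitution; state before step 3: [3 0 0 3 4])
3 | fire T1 | [3 0 0 3 4]
4 | fire T3 | [3 0 0 3 5]
5 | fire T1 | [3 0 0 3 5]
6 | fire T3 | [3 0 0 3 6]

3 0 0 3 6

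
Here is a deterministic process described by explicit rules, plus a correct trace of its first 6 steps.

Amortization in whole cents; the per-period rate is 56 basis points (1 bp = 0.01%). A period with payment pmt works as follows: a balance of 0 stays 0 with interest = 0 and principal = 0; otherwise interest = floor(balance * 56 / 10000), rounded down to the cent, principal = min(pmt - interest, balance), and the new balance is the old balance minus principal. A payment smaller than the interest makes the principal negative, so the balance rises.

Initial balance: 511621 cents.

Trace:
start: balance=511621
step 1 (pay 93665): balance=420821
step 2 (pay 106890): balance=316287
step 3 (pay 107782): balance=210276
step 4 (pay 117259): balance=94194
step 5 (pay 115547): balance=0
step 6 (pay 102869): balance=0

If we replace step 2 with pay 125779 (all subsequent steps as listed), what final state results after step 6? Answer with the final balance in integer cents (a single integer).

(re-executing from step 2 with the substitution; state before step 2: balance=420821)
step 2 (pay 125779): balance=297398
step 3 (pay 107782): balance=191281
step 4 (pay 117259): balance=75093
step 5 (pay 115547): balance=0
step 6 (pay 102869): balance=0

0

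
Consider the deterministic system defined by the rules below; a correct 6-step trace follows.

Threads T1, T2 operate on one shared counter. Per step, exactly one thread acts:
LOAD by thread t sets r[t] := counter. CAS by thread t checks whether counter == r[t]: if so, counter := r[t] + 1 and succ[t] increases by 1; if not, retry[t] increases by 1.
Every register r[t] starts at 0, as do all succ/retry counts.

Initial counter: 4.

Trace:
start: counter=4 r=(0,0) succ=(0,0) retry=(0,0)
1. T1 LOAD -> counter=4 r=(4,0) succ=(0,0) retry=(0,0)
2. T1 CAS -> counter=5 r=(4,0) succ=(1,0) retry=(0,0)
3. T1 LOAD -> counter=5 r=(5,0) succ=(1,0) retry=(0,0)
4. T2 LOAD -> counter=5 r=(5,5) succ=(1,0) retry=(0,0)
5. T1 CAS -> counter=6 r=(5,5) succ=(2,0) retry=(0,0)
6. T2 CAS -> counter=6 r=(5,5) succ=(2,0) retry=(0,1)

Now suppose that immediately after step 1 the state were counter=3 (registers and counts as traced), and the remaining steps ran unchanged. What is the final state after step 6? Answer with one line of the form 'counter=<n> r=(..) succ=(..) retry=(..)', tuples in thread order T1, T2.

counter=4 r=(3,3) succ=(1,0) retry=(1,1)

state after step 1 := counter=3 r=(4,0) succ=(0,0) retry=(0,0)
2. T1 CAS -> counter=3 r=(4,0) succ=(0,0) retry=(1,0)
3. T1 LOAD -> counter=3 r=(3,0) succ=(0,0) retry=(1,0)
4. T2 LOAD -> counter=3 r=(3,3) succ=(0,0) retry=(1,0)
5. T1 CAS -> counter=4 r=(3,3) succ=(1,0) retry=(1,0)
6. T2 CAS -> counter=4 r=(3,3) succ=(1,0) retry=(1,1)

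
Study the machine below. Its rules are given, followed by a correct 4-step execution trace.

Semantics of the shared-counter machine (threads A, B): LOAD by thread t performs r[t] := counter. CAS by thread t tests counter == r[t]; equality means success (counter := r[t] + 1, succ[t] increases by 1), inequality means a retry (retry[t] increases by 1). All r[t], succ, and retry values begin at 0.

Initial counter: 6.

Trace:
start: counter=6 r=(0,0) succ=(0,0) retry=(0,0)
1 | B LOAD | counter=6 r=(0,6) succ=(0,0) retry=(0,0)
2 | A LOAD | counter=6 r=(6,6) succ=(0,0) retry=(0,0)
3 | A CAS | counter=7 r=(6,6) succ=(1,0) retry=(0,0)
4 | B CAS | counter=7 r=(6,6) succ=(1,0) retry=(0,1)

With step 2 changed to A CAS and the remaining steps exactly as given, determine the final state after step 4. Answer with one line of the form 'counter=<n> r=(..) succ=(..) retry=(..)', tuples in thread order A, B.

counter=7 r=(0,6) succ=(0,1) retry=(2,0)

(re-executing from step 2 with the substitution; state before step 2: counter=6 r=(0,6) succ=(0,0) retry=(0,0))
2 | A CAS | counter=6 r=(0,6) succ=(0,0) retry=(1,0)
3 | A CAS | counter=6 r=(0,6) succ=(0,0) retry=(2,0)
4 | B CAS | counter=7 r=(0,6) succ=(0,1) retry=(2,0)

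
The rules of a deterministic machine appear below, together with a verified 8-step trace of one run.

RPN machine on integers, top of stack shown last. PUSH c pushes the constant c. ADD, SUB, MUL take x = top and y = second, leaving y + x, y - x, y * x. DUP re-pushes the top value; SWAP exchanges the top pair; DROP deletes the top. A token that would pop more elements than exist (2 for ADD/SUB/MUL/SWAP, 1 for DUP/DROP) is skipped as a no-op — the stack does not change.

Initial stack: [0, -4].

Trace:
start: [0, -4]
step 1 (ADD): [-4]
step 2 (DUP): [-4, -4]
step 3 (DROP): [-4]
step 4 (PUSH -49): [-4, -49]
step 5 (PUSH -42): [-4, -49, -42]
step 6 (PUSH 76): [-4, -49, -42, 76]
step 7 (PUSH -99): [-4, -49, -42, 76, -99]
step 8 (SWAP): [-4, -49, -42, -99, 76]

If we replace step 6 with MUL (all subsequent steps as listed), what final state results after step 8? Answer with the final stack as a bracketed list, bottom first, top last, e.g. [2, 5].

[-4, -99, 2058]

(re-executing from step 6 with the substitution; state before step 6: [-4, -49, -42])
step 6 (MUL): [-4, 2058]
step 7 (PUSH -99): [-4, 2058, -99]
step 8 (SWAP): [-4, -99, 2058]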